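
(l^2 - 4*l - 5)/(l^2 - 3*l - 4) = (l - 5)/(l - 4)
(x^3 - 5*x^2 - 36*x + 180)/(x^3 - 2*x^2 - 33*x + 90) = (x - 6)/(x - 3)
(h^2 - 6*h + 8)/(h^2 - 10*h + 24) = (h - 2)/(h - 6)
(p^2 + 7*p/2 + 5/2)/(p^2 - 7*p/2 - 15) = (p + 1)/(p - 6)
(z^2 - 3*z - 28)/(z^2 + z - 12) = (z - 7)/(z - 3)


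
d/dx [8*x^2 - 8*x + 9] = 16*x - 8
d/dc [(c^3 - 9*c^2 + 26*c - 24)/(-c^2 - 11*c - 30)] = (-c^4 - 22*c^3 + 35*c^2 + 492*c - 1044)/(c^4 + 22*c^3 + 181*c^2 + 660*c + 900)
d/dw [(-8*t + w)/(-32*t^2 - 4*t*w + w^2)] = -1/(16*t^2 + 8*t*w + w^2)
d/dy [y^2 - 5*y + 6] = 2*y - 5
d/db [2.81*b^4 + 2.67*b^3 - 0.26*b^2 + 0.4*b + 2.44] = 11.24*b^3 + 8.01*b^2 - 0.52*b + 0.4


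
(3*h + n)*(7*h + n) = 21*h^2 + 10*h*n + n^2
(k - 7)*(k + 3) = k^2 - 4*k - 21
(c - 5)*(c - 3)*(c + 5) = c^3 - 3*c^2 - 25*c + 75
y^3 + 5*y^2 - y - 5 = (y - 1)*(y + 1)*(y + 5)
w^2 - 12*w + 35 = (w - 7)*(w - 5)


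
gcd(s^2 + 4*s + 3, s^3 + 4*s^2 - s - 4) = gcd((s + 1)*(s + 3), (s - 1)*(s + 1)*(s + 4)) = s + 1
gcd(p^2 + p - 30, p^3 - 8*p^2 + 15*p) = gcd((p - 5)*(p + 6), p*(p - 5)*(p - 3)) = p - 5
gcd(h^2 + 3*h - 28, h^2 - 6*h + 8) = h - 4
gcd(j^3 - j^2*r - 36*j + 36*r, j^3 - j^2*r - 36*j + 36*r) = -j^3 + j^2*r + 36*j - 36*r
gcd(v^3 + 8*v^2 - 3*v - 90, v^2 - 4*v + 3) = v - 3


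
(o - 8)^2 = o^2 - 16*o + 64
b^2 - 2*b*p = b*(b - 2*p)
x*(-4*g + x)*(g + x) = -4*g^2*x - 3*g*x^2 + x^3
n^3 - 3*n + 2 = (n - 1)^2*(n + 2)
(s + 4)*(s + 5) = s^2 + 9*s + 20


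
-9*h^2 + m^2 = (-3*h + m)*(3*h + m)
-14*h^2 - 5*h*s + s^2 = (-7*h + s)*(2*h + s)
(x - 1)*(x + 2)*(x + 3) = x^3 + 4*x^2 + x - 6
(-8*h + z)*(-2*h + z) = 16*h^2 - 10*h*z + z^2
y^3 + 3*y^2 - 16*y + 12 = (y - 2)*(y - 1)*(y + 6)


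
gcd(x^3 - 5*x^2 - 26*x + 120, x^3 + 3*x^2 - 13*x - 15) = x + 5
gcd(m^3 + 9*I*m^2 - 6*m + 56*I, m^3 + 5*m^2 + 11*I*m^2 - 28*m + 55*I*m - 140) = m^2 + 11*I*m - 28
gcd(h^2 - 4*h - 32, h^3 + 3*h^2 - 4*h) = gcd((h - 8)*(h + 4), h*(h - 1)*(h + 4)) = h + 4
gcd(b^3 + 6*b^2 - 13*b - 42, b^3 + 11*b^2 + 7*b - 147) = b^2 + 4*b - 21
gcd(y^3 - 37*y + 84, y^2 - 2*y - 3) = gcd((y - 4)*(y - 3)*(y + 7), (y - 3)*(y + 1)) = y - 3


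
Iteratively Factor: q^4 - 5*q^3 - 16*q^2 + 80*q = (q - 5)*(q^3 - 16*q) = (q - 5)*(q - 4)*(q^2 + 4*q) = q*(q - 5)*(q - 4)*(q + 4)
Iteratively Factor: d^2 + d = (d + 1)*(d)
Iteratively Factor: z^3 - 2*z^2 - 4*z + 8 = (z - 2)*(z^2 - 4) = (z - 2)^2*(z + 2)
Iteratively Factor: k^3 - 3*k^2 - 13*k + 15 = (k - 1)*(k^2 - 2*k - 15) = (k - 1)*(k + 3)*(k - 5)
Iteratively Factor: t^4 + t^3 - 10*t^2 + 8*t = (t - 1)*(t^3 + 2*t^2 - 8*t) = t*(t - 1)*(t^2 + 2*t - 8) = t*(t - 2)*(t - 1)*(t + 4)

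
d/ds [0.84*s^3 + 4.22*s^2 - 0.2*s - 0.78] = 2.52*s^2 + 8.44*s - 0.2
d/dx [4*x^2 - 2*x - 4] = 8*x - 2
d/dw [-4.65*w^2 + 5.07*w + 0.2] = 5.07 - 9.3*w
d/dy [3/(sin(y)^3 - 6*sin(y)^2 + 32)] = -9*sin(2*y)/(2*(sin(y) - 4)^3*(sin(y) + 2)^2)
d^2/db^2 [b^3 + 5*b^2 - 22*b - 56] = 6*b + 10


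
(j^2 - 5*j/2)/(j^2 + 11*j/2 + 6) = j*(2*j - 5)/(2*j^2 + 11*j + 12)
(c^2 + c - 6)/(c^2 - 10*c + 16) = (c + 3)/(c - 8)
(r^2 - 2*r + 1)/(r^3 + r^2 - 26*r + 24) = (r - 1)/(r^2 + 2*r - 24)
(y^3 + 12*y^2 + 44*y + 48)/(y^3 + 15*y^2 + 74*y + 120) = (y + 2)/(y + 5)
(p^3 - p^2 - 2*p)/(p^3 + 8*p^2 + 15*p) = (p^2 - p - 2)/(p^2 + 8*p + 15)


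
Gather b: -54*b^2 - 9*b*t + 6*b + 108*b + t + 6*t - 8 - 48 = -54*b^2 + b*(114 - 9*t) + 7*t - 56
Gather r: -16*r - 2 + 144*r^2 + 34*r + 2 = 144*r^2 + 18*r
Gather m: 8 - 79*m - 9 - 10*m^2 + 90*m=-10*m^2 + 11*m - 1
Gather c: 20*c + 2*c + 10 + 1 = 22*c + 11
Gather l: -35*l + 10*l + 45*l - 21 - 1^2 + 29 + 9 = 20*l + 16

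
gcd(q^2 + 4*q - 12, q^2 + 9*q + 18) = q + 6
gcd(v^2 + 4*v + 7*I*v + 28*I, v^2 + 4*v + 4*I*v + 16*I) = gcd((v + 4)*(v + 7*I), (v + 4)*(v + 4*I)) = v + 4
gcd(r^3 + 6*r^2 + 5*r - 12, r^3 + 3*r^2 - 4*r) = r^2 + 3*r - 4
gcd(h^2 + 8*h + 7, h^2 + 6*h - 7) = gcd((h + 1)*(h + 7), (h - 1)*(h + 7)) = h + 7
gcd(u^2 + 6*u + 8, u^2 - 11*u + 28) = 1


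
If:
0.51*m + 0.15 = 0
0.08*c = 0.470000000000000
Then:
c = 5.88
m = -0.29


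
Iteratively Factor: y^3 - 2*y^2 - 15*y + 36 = (y - 3)*(y^2 + y - 12) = (y - 3)^2*(y + 4)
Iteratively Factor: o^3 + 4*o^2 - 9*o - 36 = (o + 3)*(o^2 + o - 12) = (o - 3)*(o + 3)*(o + 4)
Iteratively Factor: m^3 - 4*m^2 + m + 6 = (m + 1)*(m^2 - 5*m + 6) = (m - 2)*(m + 1)*(m - 3)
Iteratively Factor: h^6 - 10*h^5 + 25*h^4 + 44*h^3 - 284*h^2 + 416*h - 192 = (h - 2)*(h^5 - 8*h^4 + 9*h^3 + 62*h^2 - 160*h + 96) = (h - 2)*(h - 1)*(h^4 - 7*h^3 + 2*h^2 + 64*h - 96) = (h - 4)*(h - 2)*(h - 1)*(h^3 - 3*h^2 - 10*h + 24) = (h - 4)*(h - 2)^2*(h - 1)*(h^2 - h - 12) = (h - 4)*(h - 2)^2*(h - 1)*(h + 3)*(h - 4)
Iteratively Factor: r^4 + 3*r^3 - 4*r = (r + 2)*(r^3 + r^2 - 2*r) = (r + 2)^2*(r^2 - r) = (r - 1)*(r + 2)^2*(r)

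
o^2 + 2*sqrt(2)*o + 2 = (o + sqrt(2))^2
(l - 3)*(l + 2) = l^2 - l - 6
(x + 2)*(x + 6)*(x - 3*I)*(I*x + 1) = I*x^4 + 4*x^3 + 8*I*x^3 + 32*x^2 + 9*I*x^2 + 48*x - 24*I*x - 36*I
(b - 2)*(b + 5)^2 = b^3 + 8*b^2 + 5*b - 50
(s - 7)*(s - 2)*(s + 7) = s^3 - 2*s^2 - 49*s + 98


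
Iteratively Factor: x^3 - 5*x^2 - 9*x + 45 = (x - 5)*(x^2 - 9) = (x - 5)*(x + 3)*(x - 3)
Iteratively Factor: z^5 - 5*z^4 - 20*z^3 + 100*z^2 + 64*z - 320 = (z + 2)*(z^4 - 7*z^3 - 6*z^2 + 112*z - 160) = (z + 2)*(z + 4)*(z^3 - 11*z^2 + 38*z - 40) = (z - 4)*(z + 2)*(z + 4)*(z^2 - 7*z + 10) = (z - 4)*(z - 2)*(z + 2)*(z + 4)*(z - 5)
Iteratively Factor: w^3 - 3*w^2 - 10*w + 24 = (w + 3)*(w^2 - 6*w + 8) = (w - 2)*(w + 3)*(w - 4)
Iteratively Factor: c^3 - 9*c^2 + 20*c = (c - 4)*(c^2 - 5*c) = c*(c - 4)*(c - 5)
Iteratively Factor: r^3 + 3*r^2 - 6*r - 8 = (r + 1)*(r^2 + 2*r - 8) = (r + 1)*(r + 4)*(r - 2)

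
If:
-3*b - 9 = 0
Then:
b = -3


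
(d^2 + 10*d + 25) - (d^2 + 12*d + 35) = -2*d - 10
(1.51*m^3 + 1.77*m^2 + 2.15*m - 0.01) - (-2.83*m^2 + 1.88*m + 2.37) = 1.51*m^3 + 4.6*m^2 + 0.27*m - 2.38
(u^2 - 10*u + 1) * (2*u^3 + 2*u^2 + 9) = 2*u^5 - 18*u^4 - 18*u^3 + 11*u^2 - 90*u + 9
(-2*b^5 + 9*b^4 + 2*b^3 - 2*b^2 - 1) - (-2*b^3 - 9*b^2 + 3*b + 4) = -2*b^5 + 9*b^4 + 4*b^3 + 7*b^2 - 3*b - 5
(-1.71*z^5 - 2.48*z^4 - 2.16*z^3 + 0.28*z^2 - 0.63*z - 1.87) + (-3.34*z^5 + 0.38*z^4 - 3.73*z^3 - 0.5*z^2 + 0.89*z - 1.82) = -5.05*z^5 - 2.1*z^4 - 5.89*z^3 - 0.22*z^2 + 0.26*z - 3.69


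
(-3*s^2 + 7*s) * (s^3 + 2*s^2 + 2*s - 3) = -3*s^5 + s^4 + 8*s^3 + 23*s^2 - 21*s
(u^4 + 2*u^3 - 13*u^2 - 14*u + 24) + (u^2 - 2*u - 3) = u^4 + 2*u^3 - 12*u^2 - 16*u + 21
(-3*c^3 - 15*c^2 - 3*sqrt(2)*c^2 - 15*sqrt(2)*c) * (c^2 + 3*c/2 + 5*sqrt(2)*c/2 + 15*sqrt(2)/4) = -3*c^5 - 39*c^4/2 - 21*sqrt(2)*c^4/2 - 273*sqrt(2)*c^3/4 - 75*c^3/2 - 315*sqrt(2)*c^2/4 - 195*c^2/2 - 225*c/2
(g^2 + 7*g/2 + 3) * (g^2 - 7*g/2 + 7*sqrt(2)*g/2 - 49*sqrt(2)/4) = g^4 + 7*sqrt(2)*g^3/2 - 37*g^2/4 - 259*sqrt(2)*g/8 - 21*g/2 - 147*sqrt(2)/4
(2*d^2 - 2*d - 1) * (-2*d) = -4*d^3 + 4*d^2 + 2*d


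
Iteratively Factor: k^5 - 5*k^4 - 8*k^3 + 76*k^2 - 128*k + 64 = (k - 2)*(k^4 - 3*k^3 - 14*k^2 + 48*k - 32) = (k - 2)^2*(k^3 - k^2 - 16*k + 16) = (k - 4)*(k - 2)^2*(k^2 + 3*k - 4) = (k - 4)*(k - 2)^2*(k - 1)*(k + 4)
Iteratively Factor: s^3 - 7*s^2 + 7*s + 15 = (s - 5)*(s^2 - 2*s - 3) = (s - 5)*(s + 1)*(s - 3)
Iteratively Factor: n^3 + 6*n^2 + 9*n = (n)*(n^2 + 6*n + 9) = n*(n + 3)*(n + 3)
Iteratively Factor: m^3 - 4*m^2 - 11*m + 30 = (m - 5)*(m^2 + m - 6) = (m - 5)*(m - 2)*(m + 3)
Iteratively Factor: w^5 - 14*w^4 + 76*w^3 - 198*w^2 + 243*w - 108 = (w - 3)*(w^4 - 11*w^3 + 43*w^2 - 69*w + 36) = (w - 3)*(w - 1)*(w^3 - 10*w^2 + 33*w - 36) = (w - 3)^2*(w - 1)*(w^2 - 7*w + 12) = (w - 3)^3*(w - 1)*(w - 4)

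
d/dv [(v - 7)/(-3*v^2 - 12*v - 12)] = (v - 16)/(3*(v^3 + 6*v^2 + 12*v + 8))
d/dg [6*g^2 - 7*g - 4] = 12*g - 7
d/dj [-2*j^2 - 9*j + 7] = -4*j - 9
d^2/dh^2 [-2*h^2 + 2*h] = -4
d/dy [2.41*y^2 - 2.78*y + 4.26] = 4.82*y - 2.78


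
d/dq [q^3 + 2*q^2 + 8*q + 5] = 3*q^2 + 4*q + 8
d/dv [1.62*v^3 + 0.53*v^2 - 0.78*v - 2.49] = 4.86*v^2 + 1.06*v - 0.78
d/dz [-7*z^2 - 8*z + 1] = -14*z - 8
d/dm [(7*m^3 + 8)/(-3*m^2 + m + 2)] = (21*m^2*(-3*m^2 + m + 2) + (6*m - 1)*(7*m^3 + 8))/(-3*m^2 + m + 2)^2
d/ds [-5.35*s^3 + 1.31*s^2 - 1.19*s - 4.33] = -16.05*s^2 + 2.62*s - 1.19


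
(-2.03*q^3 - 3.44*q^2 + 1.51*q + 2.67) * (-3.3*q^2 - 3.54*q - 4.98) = 6.699*q^5 + 18.5382*q^4 + 17.304*q^3 + 2.9748*q^2 - 16.9716*q - 13.2966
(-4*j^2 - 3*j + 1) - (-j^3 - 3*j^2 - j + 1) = j^3 - j^2 - 2*j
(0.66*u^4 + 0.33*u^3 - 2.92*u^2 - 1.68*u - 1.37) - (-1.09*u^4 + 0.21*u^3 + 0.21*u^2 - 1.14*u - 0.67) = 1.75*u^4 + 0.12*u^3 - 3.13*u^2 - 0.54*u - 0.7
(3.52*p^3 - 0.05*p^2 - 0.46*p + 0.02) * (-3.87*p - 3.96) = -13.6224*p^4 - 13.7457*p^3 + 1.9782*p^2 + 1.7442*p - 0.0792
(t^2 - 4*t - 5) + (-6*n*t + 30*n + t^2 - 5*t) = -6*n*t + 30*n + 2*t^2 - 9*t - 5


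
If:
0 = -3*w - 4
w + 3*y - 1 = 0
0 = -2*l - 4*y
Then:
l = -14/9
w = -4/3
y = 7/9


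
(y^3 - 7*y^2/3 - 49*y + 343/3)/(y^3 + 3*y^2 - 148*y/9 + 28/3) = 3*(y^2 - 49)/(3*y^2 + 16*y - 12)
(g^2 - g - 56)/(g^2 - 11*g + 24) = (g + 7)/(g - 3)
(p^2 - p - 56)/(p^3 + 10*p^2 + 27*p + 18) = (p^2 - p - 56)/(p^3 + 10*p^2 + 27*p + 18)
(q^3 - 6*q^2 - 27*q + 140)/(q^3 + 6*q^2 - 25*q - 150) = (q^2 - 11*q + 28)/(q^2 + q - 30)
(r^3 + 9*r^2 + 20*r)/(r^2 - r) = (r^2 + 9*r + 20)/(r - 1)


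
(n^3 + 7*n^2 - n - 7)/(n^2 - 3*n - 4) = (n^2 + 6*n - 7)/(n - 4)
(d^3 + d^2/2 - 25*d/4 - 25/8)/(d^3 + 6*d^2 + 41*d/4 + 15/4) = (d - 5/2)/(d + 3)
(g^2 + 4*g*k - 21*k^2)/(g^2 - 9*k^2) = (g + 7*k)/(g + 3*k)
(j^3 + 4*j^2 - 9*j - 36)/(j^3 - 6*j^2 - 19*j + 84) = (j + 3)/(j - 7)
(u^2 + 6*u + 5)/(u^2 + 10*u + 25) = (u + 1)/(u + 5)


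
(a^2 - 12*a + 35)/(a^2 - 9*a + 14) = (a - 5)/(a - 2)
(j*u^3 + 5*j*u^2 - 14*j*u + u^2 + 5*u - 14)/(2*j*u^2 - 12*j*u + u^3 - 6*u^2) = (j*u^3 + 5*j*u^2 - 14*j*u + u^2 + 5*u - 14)/(u*(2*j*u - 12*j + u^2 - 6*u))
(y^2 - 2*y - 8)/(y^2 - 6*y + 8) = (y + 2)/(y - 2)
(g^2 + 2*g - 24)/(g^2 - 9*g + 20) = (g + 6)/(g - 5)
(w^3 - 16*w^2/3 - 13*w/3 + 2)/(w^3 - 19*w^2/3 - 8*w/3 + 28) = (3*w^2 + 2*w - 1)/(3*w^2 - w - 14)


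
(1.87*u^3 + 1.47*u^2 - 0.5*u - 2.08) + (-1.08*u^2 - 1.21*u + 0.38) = 1.87*u^3 + 0.39*u^2 - 1.71*u - 1.7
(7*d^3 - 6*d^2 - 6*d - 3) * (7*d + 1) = 49*d^4 - 35*d^3 - 48*d^2 - 27*d - 3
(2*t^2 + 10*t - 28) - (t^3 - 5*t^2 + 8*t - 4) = -t^3 + 7*t^2 + 2*t - 24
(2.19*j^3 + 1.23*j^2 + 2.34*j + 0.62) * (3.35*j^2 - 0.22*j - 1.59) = 7.3365*j^5 + 3.6387*j^4 + 4.0863*j^3 - 0.3935*j^2 - 3.857*j - 0.9858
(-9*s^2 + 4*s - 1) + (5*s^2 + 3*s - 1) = -4*s^2 + 7*s - 2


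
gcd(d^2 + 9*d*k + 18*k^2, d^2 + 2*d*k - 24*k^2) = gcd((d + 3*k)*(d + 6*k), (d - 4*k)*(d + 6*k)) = d + 6*k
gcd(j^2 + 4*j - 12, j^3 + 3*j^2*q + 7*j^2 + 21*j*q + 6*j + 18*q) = j + 6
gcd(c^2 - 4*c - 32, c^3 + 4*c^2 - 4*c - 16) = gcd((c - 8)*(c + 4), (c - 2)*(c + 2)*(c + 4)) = c + 4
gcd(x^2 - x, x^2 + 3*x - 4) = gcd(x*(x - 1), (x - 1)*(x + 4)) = x - 1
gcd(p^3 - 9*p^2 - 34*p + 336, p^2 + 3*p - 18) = p + 6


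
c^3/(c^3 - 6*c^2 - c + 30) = c^3/(c^3 - 6*c^2 - c + 30)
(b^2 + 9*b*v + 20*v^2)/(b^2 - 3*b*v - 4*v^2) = (-b^2 - 9*b*v - 20*v^2)/(-b^2 + 3*b*v + 4*v^2)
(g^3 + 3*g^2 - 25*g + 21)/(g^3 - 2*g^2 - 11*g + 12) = (g^2 + 4*g - 21)/(g^2 - g - 12)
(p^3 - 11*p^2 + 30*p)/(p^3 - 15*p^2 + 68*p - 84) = p*(p - 5)/(p^2 - 9*p + 14)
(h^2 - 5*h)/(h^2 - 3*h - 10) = h/(h + 2)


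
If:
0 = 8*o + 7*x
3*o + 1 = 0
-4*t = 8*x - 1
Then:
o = -1/3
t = -43/84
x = 8/21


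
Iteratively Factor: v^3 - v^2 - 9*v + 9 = (v + 3)*(v^2 - 4*v + 3) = (v - 3)*(v + 3)*(v - 1)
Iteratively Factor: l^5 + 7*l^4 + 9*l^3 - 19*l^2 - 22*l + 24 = (l - 1)*(l^4 + 8*l^3 + 17*l^2 - 2*l - 24) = (l - 1)*(l + 3)*(l^3 + 5*l^2 + 2*l - 8) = (l - 1)*(l + 3)*(l + 4)*(l^2 + l - 2) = (l - 1)*(l + 2)*(l + 3)*(l + 4)*(l - 1)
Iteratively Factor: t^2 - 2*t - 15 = (t + 3)*(t - 5)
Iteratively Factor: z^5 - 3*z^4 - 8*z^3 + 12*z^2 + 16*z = (z + 1)*(z^4 - 4*z^3 - 4*z^2 + 16*z) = (z - 4)*(z + 1)*(z^3 - 4*z) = z*(z - 4)*(z + 1)*(z^2 - 4) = z*(z - 4)*(z + 1)*(z + 2)*(z - 2)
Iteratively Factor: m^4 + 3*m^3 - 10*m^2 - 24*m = (m - 3)*(m^3 + 6*m^2 + 8*m) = (m - 3)*(m + 2)*(m^2 + 4*m) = (m - 3)*(m + 2)*(m + 4)*(m)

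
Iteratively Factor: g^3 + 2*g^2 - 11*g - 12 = (g - 3)*(g^2 + 5*g + 4) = (g - 3)*(g + 1)*(g + 4)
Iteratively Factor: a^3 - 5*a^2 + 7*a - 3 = (a - 1)*(a^2 - 4*a + 3) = (a - 1)^2*(a - 3)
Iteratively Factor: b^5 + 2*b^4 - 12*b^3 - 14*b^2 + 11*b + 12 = (b - 1)*(b^4 + 3*b^3 - 9*b^2 - 23*b - 12) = (b - 1)*(b + 1)*(b^3 + 2*b^2 - 11*b - 12) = (b - 3)*(b - 1)*(b + 1)*(b^2 + 5*b + 4) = (b - 3)*(b - 1)*(b + 1)^2*(b + 4)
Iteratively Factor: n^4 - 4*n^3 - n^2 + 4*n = (n + 1)*(n^3 - 5*n^2 + 4*n) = (n - 4)*(n + 1)*(n^2 - n) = (n - 4)*(n - 1)*(n + 1)*(n)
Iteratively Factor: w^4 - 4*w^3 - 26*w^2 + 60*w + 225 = (w + 3)*(w^3 - 7*w^2 - 5*w + 75) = (w - 5)*(w + 3)*(w^2 - 2*w - 15) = (w - 5)*(w + 3)^2*(w - 5)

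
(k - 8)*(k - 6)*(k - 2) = k^3 - 16*k^2 + 76*k - 96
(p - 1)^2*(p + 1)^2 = p^4 - 2*p^2 + 1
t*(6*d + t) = 6*d*t + t^2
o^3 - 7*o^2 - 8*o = o*(o - 8)*(o + 1)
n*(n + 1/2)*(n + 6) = n^3 + 13*n^2/2 + 3*n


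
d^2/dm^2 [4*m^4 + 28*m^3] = 24*m*(2*m + 7)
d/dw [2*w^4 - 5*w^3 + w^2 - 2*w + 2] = 8*w^3 - 15*w^2 + 2*w - 2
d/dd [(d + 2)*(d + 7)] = 2*d + 9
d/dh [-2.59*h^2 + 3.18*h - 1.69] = 3.18 - 5.18*h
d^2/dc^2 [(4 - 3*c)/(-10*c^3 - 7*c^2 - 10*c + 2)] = 2*(900*c^5 - 1770*c^4 - 2393*c^3 - 1428*c^2 - 954*c - 396)/(1000*c^9 + 2100*c^8 + 4470*c^7 + 3943*c^6 + 3630*c^5 + 606*c^4 + 280*c^3 - 516*c^2 + 120*c - 8)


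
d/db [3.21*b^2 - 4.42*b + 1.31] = 6.42*b - 4.42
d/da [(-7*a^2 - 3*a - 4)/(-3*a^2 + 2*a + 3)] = (-23*a^2 - 66*a - 1)/(9*a^4 - 12*a^3 - 14*a^2 + 12*a + 9)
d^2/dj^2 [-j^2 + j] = -2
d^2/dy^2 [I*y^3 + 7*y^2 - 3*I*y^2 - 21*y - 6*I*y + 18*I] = 6*I*y + 14 - 6*I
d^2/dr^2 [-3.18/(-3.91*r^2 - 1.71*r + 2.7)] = (-97.232316*r^2 - 42.523596*r + 3.18*(7.82*r + 1.71)*(15.64*r + 3.42) + 67.14252)/(3.91*r^2 + 1.71*r - 2.7)^3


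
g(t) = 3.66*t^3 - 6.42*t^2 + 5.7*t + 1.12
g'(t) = 10.98*t^2 - 12.84*t + 5.7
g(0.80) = 3.45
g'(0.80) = 2.46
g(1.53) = 7.92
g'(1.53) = 11.76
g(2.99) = 58.60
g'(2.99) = 65.47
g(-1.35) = -27.28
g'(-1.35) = 43.05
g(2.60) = 36.87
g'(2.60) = 46.54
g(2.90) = 52.92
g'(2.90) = 60.81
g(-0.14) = 0.19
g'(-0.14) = 7.71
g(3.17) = 71.26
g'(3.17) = 75.33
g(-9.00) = -3238.34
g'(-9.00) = 1010.64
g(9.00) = 2200.54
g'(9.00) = 779.52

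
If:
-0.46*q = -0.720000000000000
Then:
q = 1.57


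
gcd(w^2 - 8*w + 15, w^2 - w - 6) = w - 3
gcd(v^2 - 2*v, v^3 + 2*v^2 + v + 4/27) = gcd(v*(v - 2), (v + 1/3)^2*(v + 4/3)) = 1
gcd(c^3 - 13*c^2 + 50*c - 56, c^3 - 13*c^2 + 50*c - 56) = c^3 - 13*c^2 + 50*c - 56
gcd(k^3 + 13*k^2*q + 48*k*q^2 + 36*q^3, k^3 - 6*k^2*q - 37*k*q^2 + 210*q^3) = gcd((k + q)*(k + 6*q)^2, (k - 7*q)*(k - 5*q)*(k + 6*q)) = k + 6*q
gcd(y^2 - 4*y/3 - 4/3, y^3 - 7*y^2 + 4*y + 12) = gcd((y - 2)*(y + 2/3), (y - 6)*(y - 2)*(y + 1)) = y - 2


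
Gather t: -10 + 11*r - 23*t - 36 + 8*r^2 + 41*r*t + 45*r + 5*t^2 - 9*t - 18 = 8*r^2 + 56*r + 5*t^2 + t*(41*r - 32) - 64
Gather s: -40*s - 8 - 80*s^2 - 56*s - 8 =-80*s^2 - 96*s - 16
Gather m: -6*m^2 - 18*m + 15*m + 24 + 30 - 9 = -6*m^2 - 3*m + 45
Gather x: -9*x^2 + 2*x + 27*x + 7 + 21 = -9*x^2 + 29*x + 28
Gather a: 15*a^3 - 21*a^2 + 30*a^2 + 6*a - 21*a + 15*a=15*a^3 + 9*a^2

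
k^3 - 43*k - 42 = (k - 7)*(k + 1)*(k + 6)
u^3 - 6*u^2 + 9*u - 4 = (u - 4)*(u - 1)^2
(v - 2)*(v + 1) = v^2 - v - 2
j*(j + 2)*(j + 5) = j^3 + 7*j^2 + 10*j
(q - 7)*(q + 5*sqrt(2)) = q^2 - 7*q + 5*sqrt(2)*q - 35*sqrt(2)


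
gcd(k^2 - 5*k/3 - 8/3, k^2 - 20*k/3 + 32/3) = k - 8/3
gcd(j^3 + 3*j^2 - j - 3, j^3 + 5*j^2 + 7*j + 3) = j^2 + 4*j + 3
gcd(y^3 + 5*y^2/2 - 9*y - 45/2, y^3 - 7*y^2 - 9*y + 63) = y^2 - 9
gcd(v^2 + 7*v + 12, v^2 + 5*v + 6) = v + 3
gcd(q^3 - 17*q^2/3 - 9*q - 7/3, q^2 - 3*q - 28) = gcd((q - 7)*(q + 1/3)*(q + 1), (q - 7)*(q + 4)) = q - 7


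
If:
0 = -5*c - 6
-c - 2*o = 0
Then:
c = -6/5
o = 3/5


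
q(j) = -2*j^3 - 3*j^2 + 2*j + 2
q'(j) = -6*j^2 - 6*j + 2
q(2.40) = -38.13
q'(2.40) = -46.96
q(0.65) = 1.48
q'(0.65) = -4.44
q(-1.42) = -1.16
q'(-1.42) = -1.58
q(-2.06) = 2.63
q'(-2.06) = -11.10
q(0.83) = 0.45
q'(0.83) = -7.11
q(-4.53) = 117.30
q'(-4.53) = -93.95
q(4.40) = -217.65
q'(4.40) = -140.56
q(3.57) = -120.09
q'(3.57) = -95.89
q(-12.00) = 3002.00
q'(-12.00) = -790.00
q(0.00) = 2.00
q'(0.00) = 2.00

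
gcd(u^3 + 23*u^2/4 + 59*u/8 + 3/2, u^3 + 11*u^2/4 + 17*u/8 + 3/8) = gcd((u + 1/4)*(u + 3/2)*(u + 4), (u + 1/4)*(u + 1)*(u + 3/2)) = u^2 + 7*u/4 + 3/8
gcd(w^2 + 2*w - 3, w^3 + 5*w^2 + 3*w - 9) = w^2 + 2*w - 3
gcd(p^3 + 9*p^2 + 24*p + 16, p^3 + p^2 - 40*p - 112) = p^2 + 8*p + 16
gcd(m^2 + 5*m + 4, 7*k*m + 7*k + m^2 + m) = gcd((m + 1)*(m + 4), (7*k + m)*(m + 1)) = m + 1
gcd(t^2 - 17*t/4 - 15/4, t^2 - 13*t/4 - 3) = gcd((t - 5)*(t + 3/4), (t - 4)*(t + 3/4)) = t + 3/4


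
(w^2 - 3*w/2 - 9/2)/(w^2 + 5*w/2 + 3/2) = (w - 3)/(w + 1)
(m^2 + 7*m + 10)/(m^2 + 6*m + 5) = (m + 2)/(m + 1)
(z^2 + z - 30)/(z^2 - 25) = (z + 6)/(z + 5)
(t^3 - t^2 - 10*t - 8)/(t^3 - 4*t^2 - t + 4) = (t + 2)/(t - 1)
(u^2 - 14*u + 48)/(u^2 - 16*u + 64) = (u - 6)/(u - 8)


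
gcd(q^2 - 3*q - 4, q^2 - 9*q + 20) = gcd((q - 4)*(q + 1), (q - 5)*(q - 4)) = q - 4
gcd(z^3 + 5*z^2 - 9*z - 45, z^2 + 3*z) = z + 3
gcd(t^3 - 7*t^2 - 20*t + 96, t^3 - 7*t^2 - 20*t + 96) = t^3 - 7*t^2 - 20*t + 96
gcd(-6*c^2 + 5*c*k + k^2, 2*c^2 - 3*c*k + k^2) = c - k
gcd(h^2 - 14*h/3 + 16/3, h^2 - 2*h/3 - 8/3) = h - 2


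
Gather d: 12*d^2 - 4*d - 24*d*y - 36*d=12*d^2 + d*(-24*y - 40)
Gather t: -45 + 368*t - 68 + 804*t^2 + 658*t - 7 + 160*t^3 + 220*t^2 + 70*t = 160*t^3 + 1024*t^2 + 1096*t - 120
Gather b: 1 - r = 1 - r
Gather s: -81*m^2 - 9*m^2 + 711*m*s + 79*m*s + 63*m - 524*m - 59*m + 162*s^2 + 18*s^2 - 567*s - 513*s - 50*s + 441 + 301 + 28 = -90*m^2 - 520*m + 180*s^2 + s*(790*m - 1130) + 770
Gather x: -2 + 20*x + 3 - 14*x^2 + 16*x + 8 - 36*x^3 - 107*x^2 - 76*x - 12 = -36*x^3 - 121*x^2 - 40*x - 3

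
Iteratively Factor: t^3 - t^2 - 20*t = (t + 4)*(t^2 - 5*t) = t*(t + 4)*(t - 5)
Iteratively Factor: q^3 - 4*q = (q - 2)*(q^2 + 2*q) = q*(q - 2)*(q + 2)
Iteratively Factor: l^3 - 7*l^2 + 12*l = (l)*(l^2 - 7*l + 12) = l*(l - 4)*(l - 3)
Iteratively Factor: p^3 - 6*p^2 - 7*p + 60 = (p - 5)*(p^2 - p - 12) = (p - 5)*(p - 4)*(p + 3)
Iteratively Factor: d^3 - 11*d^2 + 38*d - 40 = (d - 2)*(d^2 - 9*d + 20) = (d - 4)*(d - 2)*(d - 5)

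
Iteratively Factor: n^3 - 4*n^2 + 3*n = (n)*(n^2 - 4*n + 3) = n*(n - 3)*(n - 1)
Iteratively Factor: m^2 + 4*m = (m)*(m + 4)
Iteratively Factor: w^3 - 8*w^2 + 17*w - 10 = (w - 5)*(w^2 - 3*w + 2) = (w - 5)*(w - 1)*(w - 2)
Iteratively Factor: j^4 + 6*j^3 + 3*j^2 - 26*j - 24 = (j + 3)*(j^3 + 3*j^2 - 6*j - 8) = (j - 2)*(j + 3)*(j^2 + 5*j + 4) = (j - 2)*(j + 1)*(j + 3)*(j + 4)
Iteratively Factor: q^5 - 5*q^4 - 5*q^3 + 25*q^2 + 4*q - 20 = (q - 1)*(q^4 - 4*q^3 - 9*q^2 + 16*q + 20) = (q - 1)*(q + 2)*(q^3 - 6*q^2 + 3*q + 10) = (q - 2)*(q - 1)*(q + 2)*(q^2 - 4*q - 5) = (q - 5)*(q - 2)*(q - 1)*(q + 2)*(q + 1)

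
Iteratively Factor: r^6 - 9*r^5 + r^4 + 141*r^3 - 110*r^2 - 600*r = (r + 2)*(r^5 - 11*r^4 + 23*r^3 + 95*r^2 - 300*r) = (r + 2)*(r + 3)*(r^4 - 14*r^3 + 65*r^2 - 100*r) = (r - 5)*(r + 2)*(r + 3)*(r^3 - 9*r^2 + 20*r) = r*(r - 5)*(r + 2)*(r + 3)*(r^2 - 9*r + 20) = r*(r - 5)*(r - 4)*(r + 2)*(r + 3)*(r - 5)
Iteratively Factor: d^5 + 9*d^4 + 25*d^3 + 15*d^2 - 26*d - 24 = (d - 1)*(d^4 + 10*d^3 + 35*d^2 + 50*d + 24) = (d - 1)*(d + 2)*(d^3 + 8*d^2 + 19*d + 12) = (d - 1)*(d + 2)*(d + 4)*(d^2 + 4*d + 3) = (d - 1)*(d + 1)*(d + 2)*(d + 4)*(d + 3)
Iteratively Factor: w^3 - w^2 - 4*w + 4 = (w + 2)*(w^2 - 3*w + 2) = (w - 2)*(w + 2)*(w - 1)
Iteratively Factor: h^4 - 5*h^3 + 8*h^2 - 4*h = (h - 2)*(h^3 - 3*h^2 + 2*h) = (h - 2)^2*(h^2 - h) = h*(h - 2)^2*(h - 1)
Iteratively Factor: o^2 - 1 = (o - 1)*(o + 1)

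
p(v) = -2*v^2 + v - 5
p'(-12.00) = 49.00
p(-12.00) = -305.00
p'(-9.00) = 37.00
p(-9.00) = -176.00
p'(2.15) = -7.60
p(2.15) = -12.10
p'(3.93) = -14.72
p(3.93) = -31.96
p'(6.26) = -24.04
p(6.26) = -77.12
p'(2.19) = -7.76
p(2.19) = -12.40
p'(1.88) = -6.52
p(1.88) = -10.19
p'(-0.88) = 4.52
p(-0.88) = -7.43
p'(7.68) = -29.72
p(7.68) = -115.28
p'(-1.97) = 8.88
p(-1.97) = -14.73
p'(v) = 1 - 4*v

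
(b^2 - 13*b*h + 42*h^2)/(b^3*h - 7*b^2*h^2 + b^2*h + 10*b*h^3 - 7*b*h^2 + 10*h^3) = (b^2 - 13*b*h + 42*h^2)/(h*(b^3 - 7*b^2*h + b^2 + 10*b*h^2 - 7*b*h + 10*h^2))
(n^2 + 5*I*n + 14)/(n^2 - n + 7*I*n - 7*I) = (n - 2*I)/(n - 1)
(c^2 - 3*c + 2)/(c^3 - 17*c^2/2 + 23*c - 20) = 2*(c - 1)/(2*c^2 - 13*c + 20)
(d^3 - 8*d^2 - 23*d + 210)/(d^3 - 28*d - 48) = (d^2 - 2*d - 35)/(d^2 + 6*d + 8)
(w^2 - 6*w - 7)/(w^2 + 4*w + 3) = (w - 7)/(w + 3)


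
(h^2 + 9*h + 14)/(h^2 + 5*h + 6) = (h + 7)/(h + 3)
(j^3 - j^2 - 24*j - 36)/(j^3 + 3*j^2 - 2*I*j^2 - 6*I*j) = (j^2 - 4*j - 12)/(j*(j - 2*I))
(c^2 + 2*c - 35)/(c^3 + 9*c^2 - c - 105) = (c - 5)/(c^2 + 2*c - 15)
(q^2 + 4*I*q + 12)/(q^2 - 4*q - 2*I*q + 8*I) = (q + 6*I)/(q - 4)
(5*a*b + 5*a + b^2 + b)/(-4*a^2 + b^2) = (-5*a*b - 5*a - b^2 - b)/(4*a^2 - b^2)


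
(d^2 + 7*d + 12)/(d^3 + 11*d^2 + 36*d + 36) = (d + 4)/(d^2 + 8*d + 12)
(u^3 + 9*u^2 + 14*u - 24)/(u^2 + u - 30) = (u^2 + 3*u - 4)/(u - 5)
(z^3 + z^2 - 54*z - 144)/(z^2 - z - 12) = (z^2 - 2*z - 48)/(z - 4)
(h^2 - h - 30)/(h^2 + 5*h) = (h - 6)/h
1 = 1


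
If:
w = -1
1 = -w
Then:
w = -1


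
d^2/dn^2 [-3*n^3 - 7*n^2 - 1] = -18*n - 14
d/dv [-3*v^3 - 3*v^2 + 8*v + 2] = -9*v^2 - 6*v + 8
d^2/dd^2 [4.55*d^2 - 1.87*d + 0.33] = 9.10000000000000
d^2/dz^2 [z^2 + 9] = 2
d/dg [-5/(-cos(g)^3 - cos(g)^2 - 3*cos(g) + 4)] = 5*(3*cos(g)^2 + 2*cos(g) + 3)*sin(g)/(cos(g)^3 + cos(g)^2 + 3*cos(g) - 4)^2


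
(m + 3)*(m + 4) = m^2 + 7*m + 12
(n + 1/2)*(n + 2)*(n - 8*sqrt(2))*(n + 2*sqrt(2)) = n^4 - 6*sqrt(2)*n^3 + 5*n^3/2 - 31*n^2 - 15*sqrt(2)*n^2 - 80*n - 6*sqrt(2)*n - 32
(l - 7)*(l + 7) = l^2 - 49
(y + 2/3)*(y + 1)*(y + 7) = y^3 + 26*y^2/3 + 37*y/3 + 14/3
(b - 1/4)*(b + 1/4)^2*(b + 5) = b^4 + 21*b^3/4 + 19*b^2/16 - 21*b/64 - 5/64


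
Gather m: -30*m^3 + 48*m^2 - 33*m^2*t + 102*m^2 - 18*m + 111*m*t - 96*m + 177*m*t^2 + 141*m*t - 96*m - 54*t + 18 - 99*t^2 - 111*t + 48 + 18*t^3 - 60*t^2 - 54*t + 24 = -30*m^3 + m^2*(150 - 33*t) + m*(177*t^2 + 252*t - 210) + 18*t^3 - 159*t^2 - 219*t + 90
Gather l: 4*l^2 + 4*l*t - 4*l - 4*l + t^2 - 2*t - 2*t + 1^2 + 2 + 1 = 4*l^2 + l*(4*t - 8) + t^2 - 4*t + 4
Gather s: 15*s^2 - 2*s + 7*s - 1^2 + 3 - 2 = 15*s^2 + 5*s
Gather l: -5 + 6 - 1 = 0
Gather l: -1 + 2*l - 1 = 2*l - 2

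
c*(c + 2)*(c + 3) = c^3 + 5*c^2 + 6*c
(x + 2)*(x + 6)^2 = x^3 + 14*x^2 + 60*x + 72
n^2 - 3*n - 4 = (n - 4)*(n + 1)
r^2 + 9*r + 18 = (r + 3)*(r + 6)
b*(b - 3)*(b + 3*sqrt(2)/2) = b^3 - 3*b^2 + 3*sqrt(2)*b^2/2 - 9*sqrt(2)*b/2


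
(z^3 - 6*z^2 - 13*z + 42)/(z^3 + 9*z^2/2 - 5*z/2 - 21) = 2*(z - 7)/(2*z + 7)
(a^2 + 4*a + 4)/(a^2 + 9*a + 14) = (a + 2)/(a + 7)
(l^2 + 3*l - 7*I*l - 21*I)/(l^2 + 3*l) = (l - 7*I)/l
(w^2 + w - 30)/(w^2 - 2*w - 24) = (-w^2 - w + 30)/(-w^2 + 2*w + 24)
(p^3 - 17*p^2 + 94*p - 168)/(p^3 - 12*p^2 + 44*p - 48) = (p - 7)/(p - 2)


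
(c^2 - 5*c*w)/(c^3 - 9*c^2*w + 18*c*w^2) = (c - 5*w)/(c^2 - 9*c*w + 18*w^2)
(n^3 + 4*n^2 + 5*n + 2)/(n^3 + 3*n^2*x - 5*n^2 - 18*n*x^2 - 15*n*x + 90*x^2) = (n^3 + 4*n^2 + 5*n + 2)/(n^3 + 3*n^2*x - 5*n^2 - 18*n*x^2 - 15*n*x + 90*x^2)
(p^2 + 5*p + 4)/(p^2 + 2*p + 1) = (p + 4)/(p + 1)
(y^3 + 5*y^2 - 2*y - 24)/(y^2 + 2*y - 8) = y + 3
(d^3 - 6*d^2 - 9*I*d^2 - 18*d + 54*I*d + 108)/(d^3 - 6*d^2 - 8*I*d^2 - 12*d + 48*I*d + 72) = (d - 3*I)/(d - 2*I)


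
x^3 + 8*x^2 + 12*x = x*(x + 2)*(x + 6)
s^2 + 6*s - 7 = (s - 1)*(s + 7)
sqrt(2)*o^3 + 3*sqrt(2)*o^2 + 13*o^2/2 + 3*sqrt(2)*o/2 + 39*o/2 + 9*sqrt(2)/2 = (o + 3)*(o + 3*sqrt(2))*(sqrt(2)*o + 1/2)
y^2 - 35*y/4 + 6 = (y - 8)*(y - 3/4)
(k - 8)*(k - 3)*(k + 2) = k^3 - 9*k^2 + 2*k + 48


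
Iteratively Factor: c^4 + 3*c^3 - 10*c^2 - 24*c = (c + 4)*(c^3 - c^2 - 6*c) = c*(c + 4)*(c^2 - c - 6) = c*(c - 3)*(c + 4)*(c + 2)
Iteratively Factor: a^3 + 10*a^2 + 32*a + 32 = (a + 2)*(a^2 + 8*a + 16) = (a + 2)*(a + 4)*(a + 4)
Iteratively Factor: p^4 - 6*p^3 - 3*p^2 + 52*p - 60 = (p - 5)*(p^3 - p^2 - 8*p + 12) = (p - 5)*(p - 2)*(p^2 + p - 6) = (p - 5)*(p - 2)*(p + 3)*(p - 2)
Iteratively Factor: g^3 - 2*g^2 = (g - 2)*(g^2) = g*(g - 2)*(g)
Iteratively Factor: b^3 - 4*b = (b + 2)*(b^2 - 2*b) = b*(b + 2)*(b - 2)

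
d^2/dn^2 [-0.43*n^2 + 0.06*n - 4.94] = -0.860000000000000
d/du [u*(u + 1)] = 2*u + 1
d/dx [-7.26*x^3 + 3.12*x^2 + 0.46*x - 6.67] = -21.78*x^2 + 6.24*x + 0.46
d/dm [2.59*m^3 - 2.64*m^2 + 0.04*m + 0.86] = 7.77*m^2 - 5.28*m + 0.04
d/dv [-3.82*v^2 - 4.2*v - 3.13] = -7.64*v - 4.2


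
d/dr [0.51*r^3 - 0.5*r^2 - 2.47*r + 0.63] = 1.53*r^2 - 1.0*r - 2.47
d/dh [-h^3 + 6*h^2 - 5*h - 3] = -3*h^2 + 12*h - 5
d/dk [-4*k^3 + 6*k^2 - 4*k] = -12*k^2 + 12*k - 4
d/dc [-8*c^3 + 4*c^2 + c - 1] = -24*c^2 + 8*c + 1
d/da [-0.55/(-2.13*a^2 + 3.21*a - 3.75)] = (1.7655 - 2.343*a)/(2.13*a^2 - 3.21*a + 3.75)^2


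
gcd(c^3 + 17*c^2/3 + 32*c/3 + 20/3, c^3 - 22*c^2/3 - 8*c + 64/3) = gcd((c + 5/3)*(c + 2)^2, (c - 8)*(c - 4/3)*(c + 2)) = c + 2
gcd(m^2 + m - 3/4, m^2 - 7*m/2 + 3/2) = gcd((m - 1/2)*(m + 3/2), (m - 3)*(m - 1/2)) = m - 1/2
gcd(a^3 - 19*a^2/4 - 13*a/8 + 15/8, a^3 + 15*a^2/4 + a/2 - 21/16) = a^2 + a/4 - 3/8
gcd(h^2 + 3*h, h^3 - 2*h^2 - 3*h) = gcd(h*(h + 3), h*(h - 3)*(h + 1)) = h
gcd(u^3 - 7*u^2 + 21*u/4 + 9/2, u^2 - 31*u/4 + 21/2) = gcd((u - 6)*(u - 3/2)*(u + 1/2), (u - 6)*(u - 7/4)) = u - 6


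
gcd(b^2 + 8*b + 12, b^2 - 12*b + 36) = 1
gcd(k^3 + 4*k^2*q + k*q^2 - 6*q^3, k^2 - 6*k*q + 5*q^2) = -k + q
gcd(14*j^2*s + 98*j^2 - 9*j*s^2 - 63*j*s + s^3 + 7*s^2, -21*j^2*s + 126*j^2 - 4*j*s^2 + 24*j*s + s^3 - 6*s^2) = -7*j + s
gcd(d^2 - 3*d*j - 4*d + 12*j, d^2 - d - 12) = d - 4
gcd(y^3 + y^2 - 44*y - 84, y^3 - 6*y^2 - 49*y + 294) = y - 7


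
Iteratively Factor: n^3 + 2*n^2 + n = (n + 1)*(n^2 + n) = n*(n + 1)*(n + 1)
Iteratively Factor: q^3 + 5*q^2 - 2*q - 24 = (q + 4)*(q^2 + q - 6) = (q - 2)*(q + 4)*(q + 3)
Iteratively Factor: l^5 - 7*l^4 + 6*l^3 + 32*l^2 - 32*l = (l - 1)*(l^4 - 6*l^3 + 32*l) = l*(l - 1)*(l^3 - 6*l^2 + 32) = l*(l - 1)*(l + 2)*(l^2 - 8*l + 16) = l*(l - 4)*(l - 1)*(l + 2)*(l - 4)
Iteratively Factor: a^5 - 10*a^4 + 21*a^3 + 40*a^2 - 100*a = (a - 5)*(a^4 - 5*a^3 - 4*a^2 + 20*a) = (a - 5)*(a - 2)*(a^3 - 3*a^2 - 10*a) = a*(a - 5)*(a - 2)*(a^2 - 3*a - 10) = a*(a - 5)^2*(a - 2)*(a + 2)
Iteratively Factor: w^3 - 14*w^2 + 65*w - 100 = (w - 5)*(w^2 - 9*w + 20) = (w - 5)^2*(w - 4)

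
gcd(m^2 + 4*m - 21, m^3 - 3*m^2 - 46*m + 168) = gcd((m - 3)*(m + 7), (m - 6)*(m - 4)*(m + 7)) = m + 7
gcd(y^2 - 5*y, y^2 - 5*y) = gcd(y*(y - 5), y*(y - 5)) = y^2 - 5*y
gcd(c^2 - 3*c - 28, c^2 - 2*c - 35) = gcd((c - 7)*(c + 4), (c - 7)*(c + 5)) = c - 7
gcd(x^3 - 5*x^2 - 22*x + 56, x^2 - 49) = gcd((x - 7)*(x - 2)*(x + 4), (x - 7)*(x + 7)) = x - 7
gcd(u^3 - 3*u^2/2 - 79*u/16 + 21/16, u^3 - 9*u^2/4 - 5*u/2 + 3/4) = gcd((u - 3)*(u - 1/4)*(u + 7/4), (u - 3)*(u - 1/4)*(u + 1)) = u^2 - 13*u/4 + 3/4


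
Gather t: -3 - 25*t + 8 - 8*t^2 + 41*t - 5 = -8*t^2 + 16*t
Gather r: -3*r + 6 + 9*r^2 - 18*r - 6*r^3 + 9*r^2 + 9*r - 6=-6*r^3 + 18*r^2 - 12*r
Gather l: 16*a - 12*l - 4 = 16*a - 12*l - 4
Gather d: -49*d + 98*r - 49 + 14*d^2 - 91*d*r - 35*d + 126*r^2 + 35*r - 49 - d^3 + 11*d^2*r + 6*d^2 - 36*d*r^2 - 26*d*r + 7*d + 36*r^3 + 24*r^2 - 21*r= -d^3 + d^2*(11*r + 20) + d*(-36*r^2 - 117*r - 77) + 36*r^3 + 150*r^2 + 112*r - 98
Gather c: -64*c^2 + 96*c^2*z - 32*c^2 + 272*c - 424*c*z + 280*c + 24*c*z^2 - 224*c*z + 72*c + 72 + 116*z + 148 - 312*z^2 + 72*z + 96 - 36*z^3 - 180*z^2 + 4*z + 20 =c^2*(96*z - 96) + c*(24*z^2 - 648*z + 624) - 36*z^3 - 492*z^2 + 192*z + 336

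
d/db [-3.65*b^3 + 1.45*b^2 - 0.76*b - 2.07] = -10.95*b^2 + 2.9*b - 0.76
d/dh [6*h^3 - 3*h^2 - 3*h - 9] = 18*h^2 - 6*h - 3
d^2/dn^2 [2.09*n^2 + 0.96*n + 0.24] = 4.18000000000000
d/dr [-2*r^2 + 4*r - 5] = 4 - 4*r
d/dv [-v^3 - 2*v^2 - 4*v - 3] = -3*v^2 - 4*v - 4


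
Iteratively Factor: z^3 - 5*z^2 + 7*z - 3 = (z - 1)*(z^2 - 4*z + 3) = (z - 3)*(z - 1)*(z - 1)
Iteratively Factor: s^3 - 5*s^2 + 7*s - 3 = (s - 3)*(s^2 - 2*s + 1) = (s - 3)*(s - 1)*(s - 1)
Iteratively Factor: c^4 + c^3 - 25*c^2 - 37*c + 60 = (c + 3)*(c^3 - 2*c^2 - 19*c + 20) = (c - 1)*(c + 3)*(c^2 - c - 20) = (c - 1)*(c + 3)*(c + 4)*(c - 5)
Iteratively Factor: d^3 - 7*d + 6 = (d - 1)*(d^2 + d - 6) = (d - 1)*(d + 3)*(d - 2)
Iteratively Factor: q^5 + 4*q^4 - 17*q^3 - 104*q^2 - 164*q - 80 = (q + 2)*(q^4 + 2*q^3 - 21*q^2 - 62*q - 40) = (q + 2)^2*(q^3 - 21*q - 20) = (q + 1)*(q + 2)^2*(q^2 - q - 20) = (q + 1)*(q + 2)^2*(q + 4)*(q - 5)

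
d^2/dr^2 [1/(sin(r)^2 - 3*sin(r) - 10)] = (-4*sin(r)^4 + 9*sin(r)^3 - 43*sin(r)^2 + 12*sin(r) + 38)/((sin(r) - 5)^3*(sin(r) + 2)^3)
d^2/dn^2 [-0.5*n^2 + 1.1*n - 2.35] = -1.00000000000000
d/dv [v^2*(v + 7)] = v*(3*v + 14)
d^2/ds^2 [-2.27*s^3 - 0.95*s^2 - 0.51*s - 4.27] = -13.62*s - 1.9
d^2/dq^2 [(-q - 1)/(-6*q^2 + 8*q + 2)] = ((1 - 9*q)*(-3*q^2 + 4*q + 1) - 4*(q + 1)*(3*q - 2)^2)/(-3*q^2 + 4*q + 1)^3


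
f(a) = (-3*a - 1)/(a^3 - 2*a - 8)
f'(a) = (2 - 3*a^2)*(-3*a - 1)/(a^3 - 2*a - 8)^2 - 3/(a^3 - 2*a - 8) = (-3*a^3 + 6*a + (3*a + 1)*(3*a^2 - 2) + 24)/(-a^3 + 2*a + 8)^2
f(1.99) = 1.70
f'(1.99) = 4.83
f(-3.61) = -0.21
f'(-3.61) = -0.10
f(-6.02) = -0.08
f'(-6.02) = -0.03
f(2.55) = -2.48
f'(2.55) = 11.63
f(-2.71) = -0.32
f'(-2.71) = -0.15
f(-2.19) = -0.39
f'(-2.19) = -0.13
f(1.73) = 0.99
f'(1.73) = 1.57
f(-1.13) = -0.33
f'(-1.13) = 0.33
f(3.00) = -0.77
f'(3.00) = 1.25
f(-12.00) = -0.02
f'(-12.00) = 0.00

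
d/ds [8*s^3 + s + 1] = 24*s^2 + 1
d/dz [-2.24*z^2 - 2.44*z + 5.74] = -4.48*z - 2.44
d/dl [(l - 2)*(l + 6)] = 2*l + 4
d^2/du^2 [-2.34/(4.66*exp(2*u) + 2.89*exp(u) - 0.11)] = (-2.34*(9.32*exp(u) + 2.89)*(18.64*exp(u) + 5.78)*exp(u) + (43.6176*exp(u) + 6.7626)*(4.66*exp(2*u) + 2.89*exp(u) - 0.11))*exp(u)/(4.66*exp(2*u) + 2.89*exp(u) - 0.11)^3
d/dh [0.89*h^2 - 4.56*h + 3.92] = 1.78*h - 4.56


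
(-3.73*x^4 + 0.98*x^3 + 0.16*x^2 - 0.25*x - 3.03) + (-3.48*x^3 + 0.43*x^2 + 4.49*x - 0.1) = -3.73*x^4 - 2.5*x^3 + 0.59*x^2 + 4.24*x - 3.13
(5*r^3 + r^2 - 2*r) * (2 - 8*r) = -40*r^4 + 2*r^3 + 18*r^2 - 4*r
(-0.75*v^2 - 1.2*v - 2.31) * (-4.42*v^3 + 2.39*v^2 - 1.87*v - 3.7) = 3.315*v^5 + 3.5115*v^4 + 8.7447*v^3 - 0.5019*v^2 + 8.7597*v + 8.547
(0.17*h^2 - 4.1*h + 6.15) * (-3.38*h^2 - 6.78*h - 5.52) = -0.5746*h^4 + 12.7054*h^3 + 6.0726*h^2 - 19.065*h - 33.948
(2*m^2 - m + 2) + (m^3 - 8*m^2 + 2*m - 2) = m^3 - 6*m^2 + m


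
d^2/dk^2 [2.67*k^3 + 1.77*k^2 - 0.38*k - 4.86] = 16.02*k + 3.54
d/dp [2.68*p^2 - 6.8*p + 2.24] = 5.36*p - 6.8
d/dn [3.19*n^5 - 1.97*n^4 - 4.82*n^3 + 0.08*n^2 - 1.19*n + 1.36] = 15.95*n^4 - 7.88*n^3 - 14.46*n^2 + 0.16*n - 1.19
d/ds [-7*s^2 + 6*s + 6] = 6 - 14*s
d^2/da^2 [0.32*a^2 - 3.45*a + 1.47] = 0.640000000000000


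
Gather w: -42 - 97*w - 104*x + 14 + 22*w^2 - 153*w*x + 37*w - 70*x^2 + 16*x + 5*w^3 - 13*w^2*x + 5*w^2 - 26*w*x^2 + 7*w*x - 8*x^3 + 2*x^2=5*w^3 + w^2*(27 - 13*x) + w*(-26*x^2 - 146*x - 60) - 8*x^3 - 68*x^2 - 88*x - 28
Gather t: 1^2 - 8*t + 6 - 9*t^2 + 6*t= -9*t^2 - 2*t + 7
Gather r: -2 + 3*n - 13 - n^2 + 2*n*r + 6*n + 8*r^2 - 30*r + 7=-n^2 + 9*n + 8*r^2 + r*(2*n - 30) - 8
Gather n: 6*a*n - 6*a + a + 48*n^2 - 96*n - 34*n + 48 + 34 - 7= -5*a + 48*n^2 + n*(6*a - 130) + 75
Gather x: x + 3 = x + 3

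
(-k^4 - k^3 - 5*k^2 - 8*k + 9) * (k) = -k^5 - k^4 - 5*k^3 - 8*k^2 + 9*k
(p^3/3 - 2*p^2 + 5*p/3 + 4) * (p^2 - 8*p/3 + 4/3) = p^5/3 - 26*p^4/9 + 67*p^3/9 - 28*p^2/9 - 76*p/9 + 16/3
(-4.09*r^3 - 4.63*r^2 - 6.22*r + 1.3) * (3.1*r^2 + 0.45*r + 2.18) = -12.679*r^5 - 16.1935*r^4 - 30.2817*r^3 - 8.8624*r^2 - 12.9746*r + 2.834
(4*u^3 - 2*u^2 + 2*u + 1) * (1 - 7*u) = -28*u^4 + 18*u^3 - 16*u^2 - 5*u + 1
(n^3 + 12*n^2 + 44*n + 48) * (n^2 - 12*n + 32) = n^5 - 68*n^3 - 96*n^2 + 832*n + 1536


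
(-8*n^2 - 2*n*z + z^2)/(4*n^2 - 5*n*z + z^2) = (2*n + z)/(-n + z)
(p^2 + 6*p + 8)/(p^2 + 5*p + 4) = (p + 2)/(p + 1)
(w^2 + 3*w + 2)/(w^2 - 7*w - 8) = (w + 2)/(w - 8)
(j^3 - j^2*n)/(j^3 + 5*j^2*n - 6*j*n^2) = j/(j + 6*n)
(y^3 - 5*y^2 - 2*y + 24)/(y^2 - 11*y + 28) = (y^2 - y - 6)/(y - 7)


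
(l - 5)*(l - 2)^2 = l^3 - 9*l^2 + 24*l - 20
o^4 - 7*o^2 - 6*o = o*(o - 3)*(o + 1)*(o + 2)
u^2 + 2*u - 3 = (u - 1)*(u + 3)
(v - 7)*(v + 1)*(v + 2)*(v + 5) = v^4 + v^3 - 39*v^2 - 109*v - 70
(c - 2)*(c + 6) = c^2 + 4*c - 12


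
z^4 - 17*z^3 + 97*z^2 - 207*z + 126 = (z - 7)*(z - 6)*(z - 3)*(z - 1)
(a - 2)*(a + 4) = a^2 + 2*a - 8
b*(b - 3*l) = b^2 - 3*b*l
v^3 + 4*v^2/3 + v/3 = v*(v + 1/3)*(v + 1)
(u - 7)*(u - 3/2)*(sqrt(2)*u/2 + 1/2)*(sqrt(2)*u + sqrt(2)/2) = u^4 - 8*u^3 + sqrt(2)*u^3/2 - 4*sqrt(2)*u^2 + 25*u^2/4 + 25*sqrt(2)*u/8 + 21*u/4 + 21*sqrt(2)/8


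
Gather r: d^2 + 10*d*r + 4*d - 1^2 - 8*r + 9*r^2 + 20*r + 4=d^2 + 4*d + 9*r^2 + r*(10*d + 12) + 3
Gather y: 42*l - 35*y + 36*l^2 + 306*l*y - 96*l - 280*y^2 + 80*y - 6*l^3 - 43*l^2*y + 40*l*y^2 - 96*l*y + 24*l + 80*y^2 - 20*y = -6*l^3 + 36*l^2 - 30*l + y^2*(40*l - 200) + y*(-43*l^2 + 210*l + 25)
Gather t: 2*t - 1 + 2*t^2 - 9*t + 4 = 2*t^2 - 7*t + 3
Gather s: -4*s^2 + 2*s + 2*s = -4*s^2 + 4*s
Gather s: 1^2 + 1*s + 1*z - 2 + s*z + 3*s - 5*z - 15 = s*(z + 4) - 4*z - 16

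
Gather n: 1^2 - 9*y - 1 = -9*y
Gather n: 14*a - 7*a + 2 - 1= 7*a + 1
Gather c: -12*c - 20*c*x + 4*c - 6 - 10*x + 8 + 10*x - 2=c*(-20*x - 8)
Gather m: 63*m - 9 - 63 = 63*m - 72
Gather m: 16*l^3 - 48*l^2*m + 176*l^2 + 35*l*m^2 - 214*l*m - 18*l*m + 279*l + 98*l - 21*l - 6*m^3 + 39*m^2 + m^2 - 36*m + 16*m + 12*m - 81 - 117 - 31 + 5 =16*l^3 + 176*l^2 + 356*l - 6*m^3 + m^2*(35*l + 40) + m*(-48*l^2 - 232*l - 8) - 224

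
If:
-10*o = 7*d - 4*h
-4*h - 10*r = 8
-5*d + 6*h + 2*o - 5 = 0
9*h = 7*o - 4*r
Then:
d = -31/1569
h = 2249/3138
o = 943/3138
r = -1705/1569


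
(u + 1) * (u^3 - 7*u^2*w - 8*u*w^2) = u^4 - 7*u^3*w + u^3 - 8*u^2*w^2 - 7*u^2*w - 8*u*w^2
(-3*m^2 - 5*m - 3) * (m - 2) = -3*m^3 + m^2 + 7*m + 6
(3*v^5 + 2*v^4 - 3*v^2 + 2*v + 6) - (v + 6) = 3*v^5 + 2*v^4 - 3*v^2 + v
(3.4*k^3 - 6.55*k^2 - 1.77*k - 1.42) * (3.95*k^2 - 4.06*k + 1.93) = 13.43*k^5 - 39.6765*k^4 + 26.1635*k^3 - 11.0643*k^2 + 2.3491*k - 2.7406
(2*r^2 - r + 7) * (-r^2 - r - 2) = -2*r^4 - r^3 - 10*r^2 - 5*r - 14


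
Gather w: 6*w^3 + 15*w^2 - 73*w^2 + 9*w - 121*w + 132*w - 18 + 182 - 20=6*w^3 - 58*w^2 + 20*w + 144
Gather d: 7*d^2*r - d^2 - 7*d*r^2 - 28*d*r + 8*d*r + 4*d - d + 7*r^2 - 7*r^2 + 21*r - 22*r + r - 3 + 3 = d^2*(7*r - 1) + d*(-7*r^2 - 20*r + 3)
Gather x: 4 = 4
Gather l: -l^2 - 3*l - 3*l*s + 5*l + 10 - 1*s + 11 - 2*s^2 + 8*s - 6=-l^2 + l*(2 - 3*s) - 2*s^2 + 7*s + 15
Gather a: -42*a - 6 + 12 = 6 - 42*a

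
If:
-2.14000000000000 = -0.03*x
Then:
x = 71.33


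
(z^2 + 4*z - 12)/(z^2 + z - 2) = (z^2 + 4*z - 12)/(z^2 + z - 2)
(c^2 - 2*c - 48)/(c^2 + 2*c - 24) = (c - 8)/(c - 4)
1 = 1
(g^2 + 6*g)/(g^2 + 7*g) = (g + 6)/(g + 7)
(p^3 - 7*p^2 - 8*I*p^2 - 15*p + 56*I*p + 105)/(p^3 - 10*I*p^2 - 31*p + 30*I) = (p - 7)/(p - 2*I)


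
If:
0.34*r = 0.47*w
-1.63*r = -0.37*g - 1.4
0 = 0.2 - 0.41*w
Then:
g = -0.81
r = 0.67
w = 0.49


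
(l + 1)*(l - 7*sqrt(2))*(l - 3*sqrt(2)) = l^3 - 10*sqrt(2)*l^2 + l^2 - 10*sqrt(2)*l + 42*l + 42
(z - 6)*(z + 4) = z^2 - 2*z - 24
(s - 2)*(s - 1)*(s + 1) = s^3 - 2*s^2 - s + 2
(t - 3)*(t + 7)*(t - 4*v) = t^3 - 4*t^2*v + 4*t^2 - 16*t*v - 21*t + 84*v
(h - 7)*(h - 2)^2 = h^3 - 11*h^2 + 32*h - 28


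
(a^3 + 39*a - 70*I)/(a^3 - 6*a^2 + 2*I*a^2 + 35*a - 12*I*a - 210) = (a - 2*I)/(a - 6)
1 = 1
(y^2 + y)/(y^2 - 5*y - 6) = y/(y - 6)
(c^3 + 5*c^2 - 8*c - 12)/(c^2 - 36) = (c^2 - c - 2)/(c - 6)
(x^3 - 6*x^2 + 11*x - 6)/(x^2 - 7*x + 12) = (x^2 - 3*x + 2)/(x - 4)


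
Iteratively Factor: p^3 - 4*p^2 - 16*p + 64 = (p - 4)*(p^2 - 16) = (p - 4)*(p + 4)*(p - 4)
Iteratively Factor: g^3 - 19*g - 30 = (g - 5)*(g^2 + 5*g + 6) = (g - 5)*(g + 2)*(g + 3)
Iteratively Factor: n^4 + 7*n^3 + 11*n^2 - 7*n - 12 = (n - 1)*(n^3 + 8*n^2 + 19*n + 12) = (n - 1)*(n + 4)*(n^2 + 4*n + 3) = (n - 1)*(n + 1)*(n + 4)*(n + 3)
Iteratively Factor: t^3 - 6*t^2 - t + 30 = (t + 2)*(t^2 - 8*t + 15) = (t - 3)*(t + 2)*(t - 5)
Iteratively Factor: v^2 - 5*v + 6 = (v - 2)*(v - 3)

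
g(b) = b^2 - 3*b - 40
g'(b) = 2*b - 3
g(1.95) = -42.05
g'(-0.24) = -3.48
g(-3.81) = -14.05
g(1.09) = -42.08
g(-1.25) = -34.69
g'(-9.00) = -21.00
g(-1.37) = -34.01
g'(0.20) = -2.60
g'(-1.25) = -5.50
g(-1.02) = -35.90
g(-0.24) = -39.22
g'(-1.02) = -5.04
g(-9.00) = 68.00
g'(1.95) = 0.90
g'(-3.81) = -10.62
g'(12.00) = 21.00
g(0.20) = -40.56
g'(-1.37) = -5.74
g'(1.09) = -0.82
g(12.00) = 68.00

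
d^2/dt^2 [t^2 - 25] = 2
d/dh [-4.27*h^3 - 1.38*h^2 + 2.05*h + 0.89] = -12.81*h^2 - 2.76*h + 2.05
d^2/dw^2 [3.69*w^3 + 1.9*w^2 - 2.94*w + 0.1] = 22.14*w + 3.8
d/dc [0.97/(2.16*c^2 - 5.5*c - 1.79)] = (5.335 - 4.1904*c)/(-2.16*c^2 + 5.5*c + 1.79)^2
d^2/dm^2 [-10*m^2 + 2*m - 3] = -20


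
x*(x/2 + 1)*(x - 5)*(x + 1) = x^4/2 - x^3 - 13*x^2/2 - 5*x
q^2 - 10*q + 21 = (q - 7)*(q - 3)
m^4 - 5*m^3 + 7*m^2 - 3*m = m*(m - 3)*(m - 1)^2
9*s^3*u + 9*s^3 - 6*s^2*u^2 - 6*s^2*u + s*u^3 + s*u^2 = (-3*s + u)^2*(s*u + s)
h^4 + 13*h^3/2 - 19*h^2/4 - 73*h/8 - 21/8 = (h - 3/2)*(h + 1/2)^2*(h + 7)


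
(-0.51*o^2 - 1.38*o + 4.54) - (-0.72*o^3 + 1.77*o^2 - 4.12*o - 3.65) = 0.72*o^3 - 2.28*o^2 + 2.74*o + 8.19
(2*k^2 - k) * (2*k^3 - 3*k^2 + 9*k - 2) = 4*k^5 - 8*k^4 + 21*k^3 - 13*k^2 + 2*k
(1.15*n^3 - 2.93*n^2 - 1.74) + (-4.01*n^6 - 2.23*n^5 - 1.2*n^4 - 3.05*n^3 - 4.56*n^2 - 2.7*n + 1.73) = -4.01*n^6 - 2.23*n^5 - 1.2*n^4 - 1.9*n^3 - 7.49*n^2 - 2.7*n - 0.01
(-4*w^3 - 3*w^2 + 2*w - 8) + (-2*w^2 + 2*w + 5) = -4*w^3 - 5*w^2 + 4*w - 3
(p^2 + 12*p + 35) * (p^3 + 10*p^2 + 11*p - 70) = p^5 + 22*p^4 + 166*p^3 + 412*p^2 - 455*p - 2450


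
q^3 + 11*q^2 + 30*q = q*(q + 5)*(q + 6)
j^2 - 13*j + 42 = (j - 7)*(j - 6)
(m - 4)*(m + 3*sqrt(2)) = m^2 - 4*m + 3*sqrt(2)*m - 12*sqrt(2)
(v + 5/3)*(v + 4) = v^2 + 17*v/3 + 20/3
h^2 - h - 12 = (h - 4)*(h + 3)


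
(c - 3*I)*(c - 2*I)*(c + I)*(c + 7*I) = c^4 + 3*I*c^3 + 27*c^2 - 13*I*c + 42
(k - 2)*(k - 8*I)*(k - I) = k^3 - 2*k^2 - 9*I*k^2 - 8*k + 18*I*k + 16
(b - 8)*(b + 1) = b^2 - 7*b - 8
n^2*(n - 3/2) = n^3 - 3*n^2/2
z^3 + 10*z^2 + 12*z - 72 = (z - 2)*(z + 6)^2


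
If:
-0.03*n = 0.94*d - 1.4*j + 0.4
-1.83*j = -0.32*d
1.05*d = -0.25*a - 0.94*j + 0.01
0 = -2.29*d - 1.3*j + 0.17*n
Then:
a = 1.75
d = -0.35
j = -0.06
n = -5.20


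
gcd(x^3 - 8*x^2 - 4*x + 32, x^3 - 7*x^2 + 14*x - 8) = x - 2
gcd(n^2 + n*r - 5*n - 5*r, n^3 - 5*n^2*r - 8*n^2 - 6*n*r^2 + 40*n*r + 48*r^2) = n + r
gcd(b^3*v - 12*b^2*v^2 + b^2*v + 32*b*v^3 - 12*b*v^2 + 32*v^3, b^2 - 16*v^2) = -b + 4*v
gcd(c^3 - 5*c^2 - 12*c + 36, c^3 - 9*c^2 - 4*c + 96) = c + 3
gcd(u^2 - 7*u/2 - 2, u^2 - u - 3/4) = u + 1/2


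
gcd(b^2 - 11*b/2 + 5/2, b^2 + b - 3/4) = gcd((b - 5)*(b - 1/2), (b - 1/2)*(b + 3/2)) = b - 1/2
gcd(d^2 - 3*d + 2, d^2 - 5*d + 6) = d - 2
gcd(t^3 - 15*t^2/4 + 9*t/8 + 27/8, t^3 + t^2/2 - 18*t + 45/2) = t^2 - 9*t/2 + 9/2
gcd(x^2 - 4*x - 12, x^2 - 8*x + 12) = x - 6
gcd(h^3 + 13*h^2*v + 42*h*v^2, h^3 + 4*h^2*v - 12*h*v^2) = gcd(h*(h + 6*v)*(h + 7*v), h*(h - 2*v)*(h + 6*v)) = h^2 + 6*h*v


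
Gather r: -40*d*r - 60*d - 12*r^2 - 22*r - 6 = -60*d - 12*r^2 + r*(-40*d - 22) - 6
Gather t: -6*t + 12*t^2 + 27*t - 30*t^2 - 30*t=-18*t^2 - 9*t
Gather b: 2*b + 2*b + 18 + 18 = 4*b + 36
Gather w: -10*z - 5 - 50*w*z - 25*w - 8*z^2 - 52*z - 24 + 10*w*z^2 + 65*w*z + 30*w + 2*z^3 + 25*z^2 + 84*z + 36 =w*(10*z^2 + 15*z + 5) + 2*z^3 + 17*z^2 + 22*z + 7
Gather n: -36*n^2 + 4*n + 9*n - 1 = -36*n^2 + 13*n - 1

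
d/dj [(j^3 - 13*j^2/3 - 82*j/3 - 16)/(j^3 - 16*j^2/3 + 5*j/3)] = 3*(-3*j^4 + 174*j^3 - 315*j^2 - 512*j + 80)/(j^2*(9*j^4 - 96*j^3 + 286*j^2 - 160*j + 25))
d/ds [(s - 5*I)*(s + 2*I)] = 2*s - 3*I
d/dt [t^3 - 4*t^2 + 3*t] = 3*t^2 - 8*t + 3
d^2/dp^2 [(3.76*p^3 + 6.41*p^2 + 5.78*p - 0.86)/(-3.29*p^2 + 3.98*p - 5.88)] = (-2.8421709430404e-14*p^4 - 266.638144*p^3 + 1327.826892*p^2 - 176.673*p - 719.803808)/(35.611289*p^6 - 129.239754*p^5 + 347.281872*p^4 - 525.008168*p^3 + 620.673984*p^2 - 412.818336*p + 203.297472)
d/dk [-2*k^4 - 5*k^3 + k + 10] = -8*k^3 - 15*k^2 + 1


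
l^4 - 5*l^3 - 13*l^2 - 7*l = l*(l - 7)*(l + 1)^2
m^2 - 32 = (m - 4*sqrt(2))*(m + 4*sqrt(2))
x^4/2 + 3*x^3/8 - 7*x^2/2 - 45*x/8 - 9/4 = (x/2 + 1/2)*(x - 3)*(x + 3/4)*(x + 2)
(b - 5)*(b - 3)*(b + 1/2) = b^3 - 15*b^2/2 + 11*b + 15/2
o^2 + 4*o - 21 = (o - 3)*(o + 7)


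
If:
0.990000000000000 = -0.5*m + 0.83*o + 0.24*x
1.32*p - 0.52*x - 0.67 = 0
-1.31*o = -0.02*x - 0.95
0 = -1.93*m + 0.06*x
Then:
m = 0.05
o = 0.75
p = 1.15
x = 1.64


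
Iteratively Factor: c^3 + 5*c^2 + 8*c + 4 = (c + 1)*(c^2 + 4*c + 4) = (c + 1)*(c + 2)*(c + 2)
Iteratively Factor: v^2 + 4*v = (v)*(v + 4)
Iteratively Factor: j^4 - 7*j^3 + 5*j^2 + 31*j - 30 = (j - 5)*(j^3 - 2*j^2 - 5*j + 6) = (j - 5)*(j + 2)*(j^2 - 4*j + 3) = (j - 5)*(j - 3)*(j + 2)*(j - 1)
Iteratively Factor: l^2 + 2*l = (l)*(l + 2)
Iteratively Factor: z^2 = (z)*(z)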